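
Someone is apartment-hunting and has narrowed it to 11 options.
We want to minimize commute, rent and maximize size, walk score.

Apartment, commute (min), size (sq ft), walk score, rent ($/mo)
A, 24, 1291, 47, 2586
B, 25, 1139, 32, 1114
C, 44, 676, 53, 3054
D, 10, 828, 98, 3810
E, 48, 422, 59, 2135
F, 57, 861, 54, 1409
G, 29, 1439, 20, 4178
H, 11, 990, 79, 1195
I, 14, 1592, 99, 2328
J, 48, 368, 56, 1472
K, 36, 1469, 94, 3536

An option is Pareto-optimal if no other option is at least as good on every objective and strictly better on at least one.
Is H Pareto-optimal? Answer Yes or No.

Yes

A: worse on commute (24 vs 11).
B: worse on commute (25 vs 11).
C: worse on commute (44 vs 11).
D: worse on size (828 vs 990).
E: worse on commute (48 vs 11).
F: worse on commute (57 vs 11).
G: worse on commute (29 vs 11).
I: worse on commute (14 vs 11).
J: worse on commute (48 vs 11).
K: worse on commute (36 vs 11).
No option is at least as good as H on every objective and strictly better on one.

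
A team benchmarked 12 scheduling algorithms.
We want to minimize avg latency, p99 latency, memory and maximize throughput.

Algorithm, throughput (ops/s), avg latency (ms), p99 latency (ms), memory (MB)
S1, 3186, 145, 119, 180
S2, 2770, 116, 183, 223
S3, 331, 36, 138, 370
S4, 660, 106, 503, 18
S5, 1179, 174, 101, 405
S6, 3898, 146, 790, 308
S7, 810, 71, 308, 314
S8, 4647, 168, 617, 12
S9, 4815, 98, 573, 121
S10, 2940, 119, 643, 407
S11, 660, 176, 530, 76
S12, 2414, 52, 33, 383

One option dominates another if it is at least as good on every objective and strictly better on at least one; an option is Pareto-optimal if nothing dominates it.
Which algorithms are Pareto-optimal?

S1, S2, S3, S4, S7, S8, S9, S12

S1: not dominated.
S2: not dominated.
S3: not dominated (best avg latency).
S4: not dominated.
S5: dominated by S12 (throughput 2414≥1179, avg latency 52≤174, p99 latency 33≤101, memory 383≤405).
S6: dominated by S9 (throughput 4815≥3898, avg latency 98≤146, p99 latency 573≤790, memory 121≤308).
S7: not dominated.
S8: not dominated (best memory).
S9: not dominated (best throughput).
S10: dominated by S9 (throughput 4815≥2940, avg latency 98≤119, p99 latency 573≤643, memory 121≤407).
S11: dominated by S4 (throughput 660≥660, avg latency 106≤176, p99 latency 503≤530, memory 18≤76).
S12: not dominated (best p99 latency).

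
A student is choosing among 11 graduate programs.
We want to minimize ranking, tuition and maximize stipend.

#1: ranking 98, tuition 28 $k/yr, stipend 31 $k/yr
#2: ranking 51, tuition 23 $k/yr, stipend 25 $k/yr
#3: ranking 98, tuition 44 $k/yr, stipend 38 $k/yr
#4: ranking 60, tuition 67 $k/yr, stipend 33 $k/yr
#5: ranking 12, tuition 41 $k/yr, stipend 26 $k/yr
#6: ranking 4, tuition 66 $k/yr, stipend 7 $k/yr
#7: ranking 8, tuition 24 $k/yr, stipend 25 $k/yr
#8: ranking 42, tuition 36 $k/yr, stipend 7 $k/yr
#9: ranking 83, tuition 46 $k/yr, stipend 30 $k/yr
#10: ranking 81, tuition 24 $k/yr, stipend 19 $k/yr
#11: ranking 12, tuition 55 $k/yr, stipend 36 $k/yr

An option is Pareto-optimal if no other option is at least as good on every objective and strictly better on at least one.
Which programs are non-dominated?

#1, #2, #3, #5, #6, #7, #9, #11

#1: not dominated.
#2: not dominated (best tuition).
#3: not dominated (best stipend).
#4: dominated by #11 (ranking 12≤60, tuition 55≤67, stipend 36≥33).
#5: not dominated.
#6: not dominated (best ranking).
#7: not dominated.
#8: dominated by #7 (ranking 8≤42, tuition 24≤36, stipend 25≥7).
#9: not dominated.
#10: dominated by #2 (ranking 51≤81, tuition 23≤24, stipend 25≥19).
#11: not dominated.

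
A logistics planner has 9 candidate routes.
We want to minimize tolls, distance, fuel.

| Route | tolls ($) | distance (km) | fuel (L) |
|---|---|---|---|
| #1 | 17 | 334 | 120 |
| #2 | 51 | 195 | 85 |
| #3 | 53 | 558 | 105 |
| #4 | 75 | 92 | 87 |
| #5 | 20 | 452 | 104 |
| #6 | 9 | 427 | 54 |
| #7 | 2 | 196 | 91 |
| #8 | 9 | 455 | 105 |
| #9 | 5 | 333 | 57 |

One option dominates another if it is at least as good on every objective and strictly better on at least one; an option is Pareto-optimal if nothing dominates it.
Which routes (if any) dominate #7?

#1: worse on tolls (17 vs 2).
#2: worse on tolls (51 vs 2).
#3: worse on tolls (53 vs 2).
#4: worse on tolls (75 vs 2).
#5: worse on tolls (20 vs 2).
#6: worse on tolls (9 vs 2).
#8: worse on tolls (9 vs 2).
#9: worse on tolls (5 vs 2).
No option dominates #7.

none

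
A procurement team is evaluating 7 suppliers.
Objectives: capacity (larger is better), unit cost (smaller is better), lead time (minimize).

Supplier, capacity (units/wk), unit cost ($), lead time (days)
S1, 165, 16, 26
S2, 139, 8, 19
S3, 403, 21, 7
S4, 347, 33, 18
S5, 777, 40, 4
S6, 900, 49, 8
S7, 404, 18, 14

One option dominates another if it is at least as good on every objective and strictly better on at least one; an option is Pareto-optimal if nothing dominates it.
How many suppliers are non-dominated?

6

S1: not dominated.
S2: not dominated (best unit cost).
S3: not dominated.
S4: dominated by S3 (capacity 403≥347, unit cost 21≤33, lead time 7≤18).
S5: not dominated (best lead time).
S6: not dominated (best capacity).
S7: not dominated.
Pareto-optimal: S1, S2, S3, S5, S6, S7 → 6.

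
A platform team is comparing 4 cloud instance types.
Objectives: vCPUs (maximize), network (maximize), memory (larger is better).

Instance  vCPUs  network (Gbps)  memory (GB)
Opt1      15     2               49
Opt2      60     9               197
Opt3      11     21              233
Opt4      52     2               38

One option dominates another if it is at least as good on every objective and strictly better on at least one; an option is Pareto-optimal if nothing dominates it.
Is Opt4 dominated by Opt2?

Opt2 vs Opt4: vCPUs 60≥52, network 9≥2, memory 197≥38 — Opt2 is at least as good on every objective with at least one strict improvement.

Yes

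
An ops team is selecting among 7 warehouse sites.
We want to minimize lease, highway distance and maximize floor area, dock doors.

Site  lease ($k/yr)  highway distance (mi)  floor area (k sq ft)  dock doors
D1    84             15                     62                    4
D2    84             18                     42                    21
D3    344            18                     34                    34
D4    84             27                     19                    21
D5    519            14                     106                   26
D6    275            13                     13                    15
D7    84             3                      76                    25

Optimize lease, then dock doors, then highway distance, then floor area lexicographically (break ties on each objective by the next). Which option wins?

First minimize lease: best is 84, kept {D1, D2, D4, D7}.
Then maximize dock doors: best is 25, kept {D7}.

D7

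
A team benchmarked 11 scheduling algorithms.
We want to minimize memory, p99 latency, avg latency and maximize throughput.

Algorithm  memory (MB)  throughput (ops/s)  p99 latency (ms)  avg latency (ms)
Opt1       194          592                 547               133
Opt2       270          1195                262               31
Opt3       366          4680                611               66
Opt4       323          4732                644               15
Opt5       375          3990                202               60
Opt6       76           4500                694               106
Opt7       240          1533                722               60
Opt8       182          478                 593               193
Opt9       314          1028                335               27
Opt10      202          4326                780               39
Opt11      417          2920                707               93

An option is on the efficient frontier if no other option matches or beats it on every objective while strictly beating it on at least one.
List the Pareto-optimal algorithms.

Opt1, Opt2, Opt3, Opt4, Opt5, Opt6, Opt7, Opt8, Opt9, Opt10

Opt1: not dominated.
Opt2: not dominated.
Opt3: not dominated.
Opt4: not dominated (best throughput).
Opt5: not dominated (best p99 latency).
Opt6: not dominated (best memory).
Opt7: not dominated.
Opt8: not dominated.
Opt9: not dominated.
Opt10: not dominated.
Opt11: dominated by Opt3 (memory 366≤417, throughput 4680≥2920, p99 latency 611≤707, avg latency 66≤93).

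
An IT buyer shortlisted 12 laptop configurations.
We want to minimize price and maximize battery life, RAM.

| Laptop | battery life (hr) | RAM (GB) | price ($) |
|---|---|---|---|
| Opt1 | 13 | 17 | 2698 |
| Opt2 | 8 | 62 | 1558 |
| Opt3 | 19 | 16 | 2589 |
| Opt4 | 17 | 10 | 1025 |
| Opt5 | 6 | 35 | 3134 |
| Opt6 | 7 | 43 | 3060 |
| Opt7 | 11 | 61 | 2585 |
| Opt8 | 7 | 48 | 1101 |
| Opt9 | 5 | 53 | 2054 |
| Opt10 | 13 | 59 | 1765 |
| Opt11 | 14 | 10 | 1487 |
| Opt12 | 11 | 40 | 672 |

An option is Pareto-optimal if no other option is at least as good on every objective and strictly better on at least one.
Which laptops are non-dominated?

Opt1: dominated by Opt10 (battery life 13≥13, RAM 59≥17, price 1765≤2698).
Opt2: not dominated (best RAM).
Opt3: not dominated (best battery life).
Opt4: not dominated.
Opt5: dominated by Opt2 (battery life 8≥6, RAM 62≥35, price 1558≤3134).
Opt6: dominated by Opt2 (battery life 8≥7, RAM 62≥43, price 1558≤3060).
Opt7: not dominated.
Opt8: not dominated.
Opt9: dominated by Opt2 (battery life 8≥5, RAM 62≥53, price 1558≤2054).
Opt10: not dominated.
Opt11: dominated by Opt4 (battery life 17≥14, RAM 10≥10, price 1025≤1487).
Opt12: not dominated (best price).

Opt2, Opt3, Opt4, Opt7, Opt8, Opt10, Opt12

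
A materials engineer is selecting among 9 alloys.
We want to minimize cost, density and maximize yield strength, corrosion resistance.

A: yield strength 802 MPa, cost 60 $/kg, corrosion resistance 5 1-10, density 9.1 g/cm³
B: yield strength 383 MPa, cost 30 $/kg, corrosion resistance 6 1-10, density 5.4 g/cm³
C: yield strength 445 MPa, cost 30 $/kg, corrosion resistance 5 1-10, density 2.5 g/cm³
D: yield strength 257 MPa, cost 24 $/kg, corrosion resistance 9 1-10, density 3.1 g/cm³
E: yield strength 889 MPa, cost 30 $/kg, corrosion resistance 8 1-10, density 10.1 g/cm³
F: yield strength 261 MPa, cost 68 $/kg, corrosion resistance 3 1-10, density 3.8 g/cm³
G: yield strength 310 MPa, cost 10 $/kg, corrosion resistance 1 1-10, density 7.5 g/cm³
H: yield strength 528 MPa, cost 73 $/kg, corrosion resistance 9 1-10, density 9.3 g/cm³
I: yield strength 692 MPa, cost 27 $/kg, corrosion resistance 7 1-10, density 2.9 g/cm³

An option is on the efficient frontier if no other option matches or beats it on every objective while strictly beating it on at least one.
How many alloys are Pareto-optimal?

A: not dominated.
B: dominated by I (yield strength 692≥383, cost 27≤30, corrosion resistance 7≥6, density 2.9≤5.4).
C: not dominated (best density).
D: not dominated.
E: not dominated (best yield strength).
F: dominated by C (yield strength 445≥261, cost 30≤68, corrosion resistance 5≥3, density 2.5≤3.8).
G: not dominated (best cost).
H: not dominated.
I: not dominated.
Pareto-optimal: A, C, D, E, G, H, I → 7.

7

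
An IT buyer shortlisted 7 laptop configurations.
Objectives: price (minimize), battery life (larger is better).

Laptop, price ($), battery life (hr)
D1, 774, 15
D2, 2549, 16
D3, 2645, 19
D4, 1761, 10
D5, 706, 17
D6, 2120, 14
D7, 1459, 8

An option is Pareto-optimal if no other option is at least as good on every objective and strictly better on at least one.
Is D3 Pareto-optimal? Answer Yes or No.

D1: worse on battery life (15 vs 19).
D2: worse on battery life (16 vs 19).
D4: worse on battery life (10 vs 19).
D5: worse on battery life (17 vs 19).
D6: worse on battery life (14 vs 19).
D7: worse on battery life (8 vs 19).
No option is at least as good as D3 on every objective and strictly better on one.

Yes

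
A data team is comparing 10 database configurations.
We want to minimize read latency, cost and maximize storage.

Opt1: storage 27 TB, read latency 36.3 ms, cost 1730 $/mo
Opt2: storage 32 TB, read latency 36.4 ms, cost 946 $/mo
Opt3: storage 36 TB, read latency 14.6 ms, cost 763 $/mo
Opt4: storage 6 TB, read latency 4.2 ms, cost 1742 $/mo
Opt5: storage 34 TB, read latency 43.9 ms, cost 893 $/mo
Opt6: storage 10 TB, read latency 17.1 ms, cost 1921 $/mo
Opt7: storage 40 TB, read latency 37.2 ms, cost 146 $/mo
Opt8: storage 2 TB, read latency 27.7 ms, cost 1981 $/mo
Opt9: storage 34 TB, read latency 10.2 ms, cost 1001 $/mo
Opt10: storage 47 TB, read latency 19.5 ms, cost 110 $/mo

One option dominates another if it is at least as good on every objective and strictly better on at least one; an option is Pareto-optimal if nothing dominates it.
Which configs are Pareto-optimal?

Opt3, Opt4, Opt9, Opt10

Opt1: dominated by Opt3 (storage 36≥27, read latency 14.6≤36.3, cost 763≤1730).
Opt2: dominated by Opt3 (storage 36≥32, read latency 14.6≤36.4, cost 763≤946).
Opt3: not dominated.
Opt4: not dominated (best read latency).
Opt5: dominated by Opt3 (storage 36≥34, read latency 14.6≤43.9, cost 763≤893).
Opt6: dominated by Opt3 (storage 36≥10, read latency 14.6≤17.1, cost 763≤1921).
Opt7: dominated by Opt10 (storage 47≥40, read latency 19.5≤37.2, cost 110≤146).
Opt8: dominated by Opt3 (storage 36≥2, read latency 14.6≤27.7, cost 763≤1981).
Opt9: not dominated.
Opt10: not dominated (best storage).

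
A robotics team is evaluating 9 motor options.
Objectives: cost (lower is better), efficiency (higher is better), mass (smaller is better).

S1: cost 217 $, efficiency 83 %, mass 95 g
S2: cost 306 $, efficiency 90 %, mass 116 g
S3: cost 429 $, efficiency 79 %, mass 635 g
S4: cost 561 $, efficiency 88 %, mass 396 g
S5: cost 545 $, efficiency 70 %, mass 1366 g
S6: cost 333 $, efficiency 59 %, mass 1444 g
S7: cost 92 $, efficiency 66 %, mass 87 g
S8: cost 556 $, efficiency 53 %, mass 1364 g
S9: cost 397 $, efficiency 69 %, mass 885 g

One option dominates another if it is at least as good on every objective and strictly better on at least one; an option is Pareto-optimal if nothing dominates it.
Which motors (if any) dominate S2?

none

S1: worse on efficiency (83 vs 90).
S3: worse on cost (429 vs 306).
S4: worse on cost (561 vs 306).
S5: worse on cost (545 vs 306).
S6: worse on cost (333 vs 306).
S7: worse on efficiency (66 vs 90).
S8: worse on cost (556 vs 306).
S9: worse on cost (397 vs 306).
No option dominates S2.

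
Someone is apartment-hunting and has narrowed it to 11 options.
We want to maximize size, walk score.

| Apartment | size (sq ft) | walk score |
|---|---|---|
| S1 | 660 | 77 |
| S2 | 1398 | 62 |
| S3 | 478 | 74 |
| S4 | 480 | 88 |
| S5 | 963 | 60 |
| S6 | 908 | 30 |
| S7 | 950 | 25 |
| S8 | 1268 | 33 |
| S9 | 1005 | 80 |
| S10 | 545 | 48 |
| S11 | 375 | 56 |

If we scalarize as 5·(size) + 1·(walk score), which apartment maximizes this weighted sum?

S2

S1: 5·660 + 1·77 = 3377
S2: 5·1398 + 1·62 = 7052
S3: 5·478 + 1·74 = 2464
S4: 5·480 + 1·88 = 2488
S5: 5·963 + 1·60 = 4875
S6: 5·908 + 1·30 = 4570
S7: 5·950 + 1·25 = 4775
S8: 5·1268 + 1·33 = 6373
S9: 5·1005 + 1·80 = 5105
S10: 5·545 + 1·48 = 2773
S11: 5·375 + 1·56 = 1931
Highest: S2 at 7052.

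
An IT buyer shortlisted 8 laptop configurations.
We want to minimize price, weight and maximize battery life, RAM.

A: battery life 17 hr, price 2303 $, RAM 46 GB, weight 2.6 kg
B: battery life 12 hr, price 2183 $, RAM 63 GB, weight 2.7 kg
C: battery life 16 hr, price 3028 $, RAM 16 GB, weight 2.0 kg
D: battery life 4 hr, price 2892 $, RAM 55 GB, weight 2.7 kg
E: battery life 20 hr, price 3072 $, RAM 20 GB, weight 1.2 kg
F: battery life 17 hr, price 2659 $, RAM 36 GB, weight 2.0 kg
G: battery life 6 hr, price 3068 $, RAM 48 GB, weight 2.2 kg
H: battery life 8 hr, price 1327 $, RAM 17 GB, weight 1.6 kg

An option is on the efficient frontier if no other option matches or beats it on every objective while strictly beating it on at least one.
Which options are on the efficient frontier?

A: not dominated.
B: not dominated (best RAM).
C: dominated by F (battery life 17≥16, price 2659≤3028, RAM 36≥16, weight 2.0≤2.0).
D: dominated by B (battery life 12≥4, price 2183≤2892, RAM 63≥55, weight 2.7≤2.7).
E: not dominated (best battery life).
F: not dominated.
G: not dominated.
H: not dominated (best price).

A, B, E, F, G, H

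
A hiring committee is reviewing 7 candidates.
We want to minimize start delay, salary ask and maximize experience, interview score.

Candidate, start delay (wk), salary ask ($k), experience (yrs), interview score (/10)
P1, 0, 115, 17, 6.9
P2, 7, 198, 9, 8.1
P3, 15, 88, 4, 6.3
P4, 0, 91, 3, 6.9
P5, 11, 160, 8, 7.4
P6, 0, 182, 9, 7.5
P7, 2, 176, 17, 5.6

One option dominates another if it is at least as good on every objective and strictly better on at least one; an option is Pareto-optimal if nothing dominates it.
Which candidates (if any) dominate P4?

none

P1: worse on salary ask (115 vs 91).
P2: worse on start delay (7 vs 0).
P3: worse on start delay (15 vs 0).
P5: worse on start delay (11 vs 0).
P6: worse on salary ask (182 vs 91).
P7: worse on start delay (2 vs 0).
No option dominates P4.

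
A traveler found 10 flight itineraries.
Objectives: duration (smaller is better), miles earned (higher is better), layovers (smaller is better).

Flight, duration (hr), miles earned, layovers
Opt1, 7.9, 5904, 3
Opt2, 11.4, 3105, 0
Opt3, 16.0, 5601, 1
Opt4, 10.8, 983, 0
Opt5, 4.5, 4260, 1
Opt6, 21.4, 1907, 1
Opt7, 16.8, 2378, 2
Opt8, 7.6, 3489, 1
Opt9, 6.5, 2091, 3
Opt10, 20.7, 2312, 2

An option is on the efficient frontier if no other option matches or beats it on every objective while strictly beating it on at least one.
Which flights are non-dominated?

Opt1: not dominated (best miles earned).
Opt2: not dominated.
Opt3: not dominated.
Opt4: not dominated.
Opt5: not dominated (best duration).
Opt6: dominated by Opt2 (duration 11.4≤21.4, miles earned 3105≥1907, layovers 0≤1).
Opt7: dominated by Opt2 (duration 11.4≤16.8, miles earned 3105≥2378, layovers 0≤2).
Opt8: dominated by Opt5 (duration 4.5≤7.6, miles earned 4260≥3489, layovers 1≤1).
Opt9: dominated by Opt5 (duration 4.5≤6.5, miles earned 4260≥2091, layovers 1≤3).
Opt10: dominated by Opt2 (duration 11.4≤20.7, miles earned 3105≥2312, layovers 0≤2).

Opt1, Opt2, Opt3, Opt4, Opt5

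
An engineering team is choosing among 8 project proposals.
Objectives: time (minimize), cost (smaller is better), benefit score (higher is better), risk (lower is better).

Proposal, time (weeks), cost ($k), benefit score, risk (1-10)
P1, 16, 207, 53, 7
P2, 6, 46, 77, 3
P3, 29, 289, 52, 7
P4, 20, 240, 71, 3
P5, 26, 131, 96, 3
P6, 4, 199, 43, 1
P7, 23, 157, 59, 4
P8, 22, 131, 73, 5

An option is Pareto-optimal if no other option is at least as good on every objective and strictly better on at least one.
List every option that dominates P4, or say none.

P2: time 6≤20, cost 46≤240, benefit score 77≥71, risk 3≤3 — dominates P4.
Others (P1, P3, P5, P6, P7, P8) are each worse than P4 on at least one objective.

P2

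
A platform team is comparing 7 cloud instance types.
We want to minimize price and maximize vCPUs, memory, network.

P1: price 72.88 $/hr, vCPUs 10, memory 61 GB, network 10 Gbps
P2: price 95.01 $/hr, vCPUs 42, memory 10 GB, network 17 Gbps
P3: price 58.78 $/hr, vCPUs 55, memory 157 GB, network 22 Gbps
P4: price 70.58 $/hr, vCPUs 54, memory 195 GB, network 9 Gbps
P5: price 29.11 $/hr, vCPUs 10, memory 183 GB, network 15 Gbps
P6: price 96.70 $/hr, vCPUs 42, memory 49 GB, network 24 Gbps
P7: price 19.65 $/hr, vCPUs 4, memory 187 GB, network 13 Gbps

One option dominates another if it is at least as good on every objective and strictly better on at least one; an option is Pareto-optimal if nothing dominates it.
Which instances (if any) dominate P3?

P1: worse on price (72.88 vs 58.78).
P2: worse on price (95.01 vs 58.78).
P4: worse on price (70.58 vs 58.78).
P5: worse on vCPUs (10 vs 55).
P6: worse on price (96.70 vs 58.78).
P7: worse on vCPUs (4 vs 55).
No option dominates P3.

none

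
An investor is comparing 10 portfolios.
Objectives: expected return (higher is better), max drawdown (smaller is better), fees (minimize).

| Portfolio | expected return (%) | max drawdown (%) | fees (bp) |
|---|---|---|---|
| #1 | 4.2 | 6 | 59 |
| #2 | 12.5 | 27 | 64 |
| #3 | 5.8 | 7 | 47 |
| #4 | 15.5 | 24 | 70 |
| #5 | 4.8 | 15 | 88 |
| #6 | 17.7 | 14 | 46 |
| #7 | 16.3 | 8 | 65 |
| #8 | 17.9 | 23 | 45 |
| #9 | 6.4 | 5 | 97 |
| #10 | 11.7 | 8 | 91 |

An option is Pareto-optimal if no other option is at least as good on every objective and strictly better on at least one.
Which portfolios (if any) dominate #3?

#1: worse on expected return (4.2 vs 5.8).
#2: worse on max drawdown (27 vs 7).
#4: worse on max drawdown (24 vs 7).
#5: worse on expected return (4.8 vs 5.8).
#6: worse on max drawdown (14 vs 7).
#7: worse on max drawdown (8 vs 7).
#8: worse on max drawdown (23 vs 7).
#9: worse on fees (97 vs 47).
#10: worse on max drawdown (8 vs 7).
No option dominates #3.

none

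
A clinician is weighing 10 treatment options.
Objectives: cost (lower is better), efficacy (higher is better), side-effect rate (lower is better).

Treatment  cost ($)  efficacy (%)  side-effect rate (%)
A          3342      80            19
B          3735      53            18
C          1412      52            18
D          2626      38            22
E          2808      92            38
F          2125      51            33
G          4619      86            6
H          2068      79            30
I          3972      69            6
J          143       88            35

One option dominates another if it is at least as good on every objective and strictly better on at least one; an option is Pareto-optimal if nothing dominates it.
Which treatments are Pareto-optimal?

A: not dominated.
B: not dominated.
C: not dominated.
D: dominated by C (cost 1412≤2626, efficacy 52≥38, side-effect rate 18≤22).
E: not dominated (best efficacy).
F: dominated by C (cost 1412≤2125, efficacy 52≥51, side-effect rate 18≤33).
G: not dominated.
H: not dominated.
I: not dominated.
J: not dominated (best cost).

A, B, C, E, G, H, I, J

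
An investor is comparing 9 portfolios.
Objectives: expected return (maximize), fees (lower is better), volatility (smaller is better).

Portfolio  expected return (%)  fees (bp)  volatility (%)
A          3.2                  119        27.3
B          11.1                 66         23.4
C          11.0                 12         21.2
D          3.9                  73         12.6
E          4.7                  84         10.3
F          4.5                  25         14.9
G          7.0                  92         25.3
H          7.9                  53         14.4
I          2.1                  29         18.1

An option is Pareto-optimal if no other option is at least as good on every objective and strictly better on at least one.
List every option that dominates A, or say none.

B, C, D, E, F, G, H

B: expected return 11.1≥3.2, fees 66≤119, volatility 23.4≤27.3 — dominates A.
C: expected return 11.0≥3.2, fees 12≤119, volatility 21.2≤27.3 — dominates A.
D: expected return 3.9≥3.2, fees 73≤119, volatility 12.6≤27.3 — dominates A.
E: expected return 4.7≥3.2, fees 84≤119, volatility 10.3≤27.3 — dominates A.
F: expected return 4.5≥3.2, fees 25≤119, volatility 14.9≤27.3 — dominates A.
G: expected return 7.0≥3.2, fees 92≤119, volatility 25.3≤27.3 — dominates A.
H: expected return 7.9≥3.2, fees 53≤119, volatility 14.4≤27.3 — dominates A.
Others (I) are each worse than A on at least one objective.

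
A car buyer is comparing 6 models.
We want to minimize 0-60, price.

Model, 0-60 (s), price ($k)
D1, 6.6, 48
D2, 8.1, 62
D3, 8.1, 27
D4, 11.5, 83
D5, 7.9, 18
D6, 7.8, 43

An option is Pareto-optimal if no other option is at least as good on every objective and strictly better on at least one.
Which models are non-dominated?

D1: not dominated (best 0-60).
D2: dominated by D1 (0-60 6.6≤8.1, price 48≤62).
D3: dominated by D5 (0-60 7.9≤8.1, price 18≤27).
D4: dominated by D1 (0-60 6.6≤11.5, price 48≤83).
D5: not dominated (best price).
D6: not dominated.

D1, D5, D6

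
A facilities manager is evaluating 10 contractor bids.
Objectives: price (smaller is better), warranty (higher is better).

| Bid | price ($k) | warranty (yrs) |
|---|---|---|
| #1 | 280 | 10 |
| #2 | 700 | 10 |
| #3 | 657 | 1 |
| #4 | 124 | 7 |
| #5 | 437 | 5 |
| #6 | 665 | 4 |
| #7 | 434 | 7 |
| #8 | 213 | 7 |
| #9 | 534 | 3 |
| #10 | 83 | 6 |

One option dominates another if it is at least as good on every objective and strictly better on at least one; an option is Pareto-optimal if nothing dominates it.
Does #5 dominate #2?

No

#5 vs #2: #5 is worse on warranty (5 vs 10), so it does not dominate #2.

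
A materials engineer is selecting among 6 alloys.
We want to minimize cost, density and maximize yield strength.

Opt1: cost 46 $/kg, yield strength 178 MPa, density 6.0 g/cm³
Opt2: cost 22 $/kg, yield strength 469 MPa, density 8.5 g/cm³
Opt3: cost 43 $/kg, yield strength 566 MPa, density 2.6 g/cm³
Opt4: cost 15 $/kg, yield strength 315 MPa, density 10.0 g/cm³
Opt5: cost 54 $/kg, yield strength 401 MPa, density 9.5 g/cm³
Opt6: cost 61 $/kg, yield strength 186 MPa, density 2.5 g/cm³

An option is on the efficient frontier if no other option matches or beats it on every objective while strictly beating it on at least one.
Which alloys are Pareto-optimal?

Opt2, Opt3, Opt4, Opt6

Opt1: dominated by Opt3 (cost 43≤46, yield strength 566≥178, density 2.6≤6.0).
Opt2: not dominated.
Opt3: not dominated (best yield strength).
Opt4: not dominated (best cost).
Opt5: dominated by Opt2 (cost 22≤54, yield strength 469≥401, density 8.5≤9.5).
Opt6: not dominated (best density).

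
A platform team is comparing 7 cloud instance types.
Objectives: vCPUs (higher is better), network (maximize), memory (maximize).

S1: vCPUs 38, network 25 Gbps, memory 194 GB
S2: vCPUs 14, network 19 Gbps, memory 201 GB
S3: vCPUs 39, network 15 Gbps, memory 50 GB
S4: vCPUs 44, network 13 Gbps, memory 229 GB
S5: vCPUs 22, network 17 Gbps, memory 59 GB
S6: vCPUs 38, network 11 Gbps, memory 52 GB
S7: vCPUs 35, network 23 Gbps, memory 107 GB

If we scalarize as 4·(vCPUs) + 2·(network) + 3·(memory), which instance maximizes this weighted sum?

S4

S1: 4·38 + 2·25 + 3·194 = 784
S2: 4·14 + 2·19 + 3·201 = 697
S3: 4·39 + 2·15 + 3·50 = 336
S4: 4·44 + 2·13 + 3·229 = 889
S5: 4·22 + 2·17 + 3·59 = 299
S6: 4·38 + 2·11 + 3·52 = 330
S7: 4·35 + 2·23 + 3·107 = 507
Highest: S4 at 889.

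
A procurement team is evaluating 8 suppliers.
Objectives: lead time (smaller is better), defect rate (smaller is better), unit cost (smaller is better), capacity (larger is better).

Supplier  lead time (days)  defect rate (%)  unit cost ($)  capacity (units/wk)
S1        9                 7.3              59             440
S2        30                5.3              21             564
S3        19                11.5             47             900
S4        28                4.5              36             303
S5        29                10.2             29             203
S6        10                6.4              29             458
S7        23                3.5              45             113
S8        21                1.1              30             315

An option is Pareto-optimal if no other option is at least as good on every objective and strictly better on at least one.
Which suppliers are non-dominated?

S1, S2, S3, S6, S8

S1: not dominated (best lead time).
S2: not dominated (best unit cost).
S3: not dominated (best capacity).
S4: dominated by S8 (lead time 21≤28, defect rate 1.1≤4.5, unit cost 30≤36, capacity 315≥303).
S5: dominated by S6 (lead time 10≤29, defect rate 6.4≤10.2, unit cost 29≤29, capacity 458≥203).
S6: not dominated.
S7: dominated by S8 (lead time 21≤23, defect rate 1.1≤3.5, unit cost 30≤45, capacity 315≥113).
S8: not dominated (best defect rate).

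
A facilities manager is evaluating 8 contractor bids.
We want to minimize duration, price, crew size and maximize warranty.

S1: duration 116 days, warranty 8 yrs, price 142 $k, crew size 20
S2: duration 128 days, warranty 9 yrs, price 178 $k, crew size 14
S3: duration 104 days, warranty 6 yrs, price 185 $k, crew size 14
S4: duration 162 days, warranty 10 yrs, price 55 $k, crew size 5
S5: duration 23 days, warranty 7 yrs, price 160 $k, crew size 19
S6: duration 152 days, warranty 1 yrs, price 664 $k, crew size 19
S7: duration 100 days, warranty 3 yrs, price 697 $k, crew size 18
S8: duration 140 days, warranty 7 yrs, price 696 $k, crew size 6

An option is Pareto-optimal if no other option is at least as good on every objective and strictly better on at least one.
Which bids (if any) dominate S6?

S2: duration 128≤152, warranty 9≥1, price 178≤664, crew size 14≤19 — dominates S6.
S3: duration 104≤152, warranty 6≥1, price 185≤664, crew size 14≤19 — dominates S6.
S5: duration 23≤152, warranty 7≥1, price 160≤664, crew size 19≤19 — dominates S6.
Others (S1, S4, S7, S8) are each worse than S6 on at least one objective.

S2, S3, S5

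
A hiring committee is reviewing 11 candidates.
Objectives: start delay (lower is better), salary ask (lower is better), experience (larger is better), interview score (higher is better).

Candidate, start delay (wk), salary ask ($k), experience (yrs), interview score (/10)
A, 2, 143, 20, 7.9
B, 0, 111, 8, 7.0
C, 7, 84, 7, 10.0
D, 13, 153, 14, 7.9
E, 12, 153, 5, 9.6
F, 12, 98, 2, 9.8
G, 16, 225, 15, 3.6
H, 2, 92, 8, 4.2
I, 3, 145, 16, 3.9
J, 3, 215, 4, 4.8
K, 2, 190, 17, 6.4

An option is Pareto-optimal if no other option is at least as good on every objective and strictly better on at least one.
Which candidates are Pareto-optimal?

A, B, C, H

A: not dominated (best experience).
B: not dominated (best start delay).
C: not dominated (best salary ask).
D: dominated by A (start delay 2≤13, salary ask 143≤153, experience 20≥14, interview score 7.9≥7.9).
E: dominated by C (start delay 7≤12, salary ask 84≤153, experience 7≥5, interview score 10.0≥9.6).
F: dominated by C (start delay 7≤12, salary ask 84≤98, experience 7≥2, interview score 10.0≥9.8).
G: dominated by A (start delay 2≤16, salary ask 143≤225, experience 20≥15, interview score 7.9≥3.6).
H: not dominated.
I: dominated by A (start delay 2≤3, salary ask 143≤145, experience 20≥16, interview score 7.9≥3.9).
J: dominated by A (start delay 2≤3, salary ask 143≤215, experience 20≥4, interview score 7.9≥4.8).
K: dominated by A (start delay 2≤2, salary ask 143≤190, experience 20≥17, interview score 7.9≥6.4).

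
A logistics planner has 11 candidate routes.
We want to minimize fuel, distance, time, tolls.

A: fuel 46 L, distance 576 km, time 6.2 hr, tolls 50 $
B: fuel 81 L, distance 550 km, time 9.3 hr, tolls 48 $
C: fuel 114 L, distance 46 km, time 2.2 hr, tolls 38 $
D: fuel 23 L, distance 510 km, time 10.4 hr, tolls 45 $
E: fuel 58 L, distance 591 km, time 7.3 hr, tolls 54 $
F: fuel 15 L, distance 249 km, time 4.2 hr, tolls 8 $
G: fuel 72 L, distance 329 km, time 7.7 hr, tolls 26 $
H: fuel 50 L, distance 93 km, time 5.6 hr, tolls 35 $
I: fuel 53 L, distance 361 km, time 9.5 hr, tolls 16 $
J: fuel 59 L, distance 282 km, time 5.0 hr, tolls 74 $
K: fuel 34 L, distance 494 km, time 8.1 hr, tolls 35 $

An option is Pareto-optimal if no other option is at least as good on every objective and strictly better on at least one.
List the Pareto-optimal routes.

A: dominated by F (fuel 15≤46, distance 249≤576, time 4.2≤6.2, tolls 8≤50).
B: dominated by F (fuel 15≤81, distance 249≤550, time 4.2≤9.3, tolls 8≤48).
C: not dominated (best distance).
D: dominated by F (fuel 15≤23, distance 249≤510, time 4.2≤10.4, tolls 8≤45).
E: dominated by A (fuel 46≤58, distance 576≤591, time 6.2≤7.3, tolls 50≤54).
F: not dominated (best fuel).
G: dominated by F (fuel 15≤72, distance 249≤329, time 4.2≤7.7, tolls 8≤26).
H: not dominated.
I: dominated by F (fuel 15≤53, distance 249≤361, time 4.2≤9.5, tolls 8≤16).
J: dominated by F (fuel 15≤59, distance 249≤282, time 4.2≤5.0, tolls 8≤74).
K: dominated by F (fuel 15≤34, distance 249≤494, time 4.2≤8.1, tolls 8≤35).

C, F, H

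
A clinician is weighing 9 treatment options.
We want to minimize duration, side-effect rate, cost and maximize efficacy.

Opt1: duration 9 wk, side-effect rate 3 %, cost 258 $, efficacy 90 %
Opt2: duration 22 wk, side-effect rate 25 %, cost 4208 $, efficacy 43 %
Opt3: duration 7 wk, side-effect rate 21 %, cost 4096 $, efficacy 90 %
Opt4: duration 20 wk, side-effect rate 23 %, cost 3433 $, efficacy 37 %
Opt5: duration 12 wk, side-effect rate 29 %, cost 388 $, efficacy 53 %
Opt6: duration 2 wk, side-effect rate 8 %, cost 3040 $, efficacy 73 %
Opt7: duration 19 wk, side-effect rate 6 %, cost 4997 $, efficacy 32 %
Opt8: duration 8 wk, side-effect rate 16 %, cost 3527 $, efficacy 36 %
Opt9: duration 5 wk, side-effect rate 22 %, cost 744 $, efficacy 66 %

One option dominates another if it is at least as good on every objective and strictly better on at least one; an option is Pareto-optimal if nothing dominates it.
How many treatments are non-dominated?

Opt1: not dominated (best side-effect rate).
Opt2: dominated by Opt1 (duration 9≤22, side-effect rate 3≤25, cost 258≤4208, efficacy 90≥43).
Opt3: not dominated.
Opt4: dominated by Opt1 (duration 9≤20, side-effect rate 3≤23, cost 258≤3433, efficacy 90≥37).
Opt5: dominated by Opt1 (duration 9≤12, side-effect rate 3≤29, cost 258≤388, efficacy 90≥53).
Opt6: not dominated (best duration).
Opt7: dominated by Opt1 (duration 9≤19, side-effect rate 3≤6, cost 258≤4997, efficacy 90≥32).
Opt8: dominated by Opt6 (duration 2≤8, side-effect rate 8≤16, cost 3040≤3527, efficacy 73≥36).
Opt9: not dominated.
Pareto-optimal: Opt1, Opt3, Opt6, Opt9 → 4.

4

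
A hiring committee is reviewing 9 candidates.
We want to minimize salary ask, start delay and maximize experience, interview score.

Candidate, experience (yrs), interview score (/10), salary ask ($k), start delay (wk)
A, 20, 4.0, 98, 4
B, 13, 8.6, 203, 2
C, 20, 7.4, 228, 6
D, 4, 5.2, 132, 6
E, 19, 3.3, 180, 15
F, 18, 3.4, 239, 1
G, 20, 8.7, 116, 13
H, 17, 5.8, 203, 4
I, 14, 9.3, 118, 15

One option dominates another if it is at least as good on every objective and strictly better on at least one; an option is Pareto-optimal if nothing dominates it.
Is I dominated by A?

No

A vs I: A is worse on interview score (4.0 vs 9.3), so it does not dominate I.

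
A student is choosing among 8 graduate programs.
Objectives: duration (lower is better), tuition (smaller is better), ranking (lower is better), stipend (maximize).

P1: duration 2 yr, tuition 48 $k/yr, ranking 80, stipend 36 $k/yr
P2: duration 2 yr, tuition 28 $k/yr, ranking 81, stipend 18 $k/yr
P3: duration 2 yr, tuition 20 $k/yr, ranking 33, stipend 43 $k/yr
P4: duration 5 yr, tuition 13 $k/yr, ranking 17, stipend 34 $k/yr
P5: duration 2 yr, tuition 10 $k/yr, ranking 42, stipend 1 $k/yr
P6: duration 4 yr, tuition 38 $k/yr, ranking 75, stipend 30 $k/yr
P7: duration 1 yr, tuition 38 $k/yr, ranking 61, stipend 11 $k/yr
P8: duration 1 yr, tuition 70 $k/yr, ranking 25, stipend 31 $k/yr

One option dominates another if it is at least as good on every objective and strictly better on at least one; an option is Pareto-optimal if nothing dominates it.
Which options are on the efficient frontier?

P3, P4, P5, P7, P8

P1: dominated by P3 (duration 2≤2, tuition 20≤48, ranking 33≤80, stipend 43≥36).
P2: dominated by P3 (duration 2≤2, tuition 20≤28, ranking 33≤81, stipend 43≥18).
P3: not dominated (best stipend).
P4: not dominated (best ranking).
P5: not dominated (best tuition).
P6: dominated by P3 (duration 2≤4, tuition 20≤38, ranking 33≤75, stipend 43≥30).
P7: not dominated.
P8: not dominated.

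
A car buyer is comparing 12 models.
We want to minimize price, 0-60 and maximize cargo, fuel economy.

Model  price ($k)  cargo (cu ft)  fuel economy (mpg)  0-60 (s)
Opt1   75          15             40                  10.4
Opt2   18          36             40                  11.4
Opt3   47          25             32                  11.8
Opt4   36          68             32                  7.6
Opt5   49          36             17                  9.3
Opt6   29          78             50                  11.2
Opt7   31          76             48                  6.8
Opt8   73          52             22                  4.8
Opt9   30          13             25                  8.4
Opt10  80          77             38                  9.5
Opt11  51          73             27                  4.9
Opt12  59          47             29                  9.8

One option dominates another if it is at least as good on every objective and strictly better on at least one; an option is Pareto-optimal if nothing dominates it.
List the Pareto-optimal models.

Opt1: dominated by Opt7 (price 31≤75, cargo 76≥15, fuel economy 48≥40, 0-60 6.8≤10.4).
Opt2: not dominated (best price).
Opt3: dominated by Opt2 (price 18≤47, cargo 36≥25, fuel economy 40≥32, 0-60 11.4≤11.8).
Opt4: dominated by Opt7 (price 31≤36, cargo 76≥68, fuel economy 48≥32, 0-60 6.8≤7.6).
Opt5: dominated by Opt4 (price 36≤49, cargo 68≥36, fuel economy 32≥17, 0-60 7.6≤9.3).
Opt6: not dominated (best cargo).
Opt7: not dominated.
Opt8: not dominated (best 0-60).
Opt9: not dominated.
Opt10: not dominated.
Opt11: not dominated.
Opt12: dominated by Opt4 (price 36≤59, cargo 68≥47, fuel economy 32≥29, 0-60 7.6≤9.8).

Opt2, Opt6, Opt7, Opt8, Opt9, Opt10, Opt11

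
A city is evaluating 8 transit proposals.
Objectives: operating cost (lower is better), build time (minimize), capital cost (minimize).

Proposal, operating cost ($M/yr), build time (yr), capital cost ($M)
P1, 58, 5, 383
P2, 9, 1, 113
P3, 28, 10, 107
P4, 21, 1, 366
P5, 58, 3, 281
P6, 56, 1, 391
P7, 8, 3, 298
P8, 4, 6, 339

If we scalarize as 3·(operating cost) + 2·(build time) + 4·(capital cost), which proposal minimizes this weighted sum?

P1: 3·58 + 2·5 + 4·383 = 1716
P2: 3·9 + 2·1 + 4·113 = 481
P3: 3·28 + 2·10 + 4·107 = 532
P4: 3·21 + 2·1 + 4·366 = 1529
P5: 3·58 + 2·3 + 4·281 = 1304
P6: 3·56 + 2·1 + 4·391 = 1734
P7: 3·8 + 2·3 + 4·298 = 1222
P8: 3·4 + 2·6 + 4·339 = 1380
Lowest: P2 at 481.

P2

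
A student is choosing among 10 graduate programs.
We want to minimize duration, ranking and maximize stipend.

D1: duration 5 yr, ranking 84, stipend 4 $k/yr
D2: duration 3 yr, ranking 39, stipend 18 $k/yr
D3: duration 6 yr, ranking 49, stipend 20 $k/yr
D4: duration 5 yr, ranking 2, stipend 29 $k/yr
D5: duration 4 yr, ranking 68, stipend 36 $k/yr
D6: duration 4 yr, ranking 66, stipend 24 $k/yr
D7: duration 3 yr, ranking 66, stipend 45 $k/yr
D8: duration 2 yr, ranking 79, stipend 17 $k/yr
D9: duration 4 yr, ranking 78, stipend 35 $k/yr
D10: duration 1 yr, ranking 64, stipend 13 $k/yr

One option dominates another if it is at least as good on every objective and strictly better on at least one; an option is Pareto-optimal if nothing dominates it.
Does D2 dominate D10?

D2 vs D10: D2 is worse on duration (3 vs 1), so it does not dominate D10.

No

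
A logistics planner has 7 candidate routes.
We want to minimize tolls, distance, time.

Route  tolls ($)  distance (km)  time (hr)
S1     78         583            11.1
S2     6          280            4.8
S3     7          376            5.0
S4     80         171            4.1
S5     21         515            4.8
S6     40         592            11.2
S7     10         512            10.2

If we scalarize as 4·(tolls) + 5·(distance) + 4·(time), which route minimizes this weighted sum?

S1: 4·78 + 5·583 + 4·11.1 = 3271.4
S2: 4·6 + 5·280 + 4·4.8 = 1443.2
S3: 4·7 + 5·376 + 4·5.0 = 1928.0
S4: 4·80 + 5·171 + 4·4.1 = 1191.4
S5: 4·21 + 5·515 + 4·4.8 = 2678.2
S6: 4·40 + 5·592 + 4·11.2 = 3164.8
S7: 4·10 + 5·512 + 4·10.2 = 2640.8
Lowest: S4 at 1191.4.

S4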